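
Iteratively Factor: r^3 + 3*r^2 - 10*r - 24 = (r - 3)*(r^2 + 6*r + 8) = (r - 3)*(r + 2)*(r + 4)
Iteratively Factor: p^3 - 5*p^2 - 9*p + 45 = (p - 3)*(p^2 - 2*p - 15) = (p - 5)*(p - 3)*(p + 3)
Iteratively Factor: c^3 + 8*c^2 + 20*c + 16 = (c + 4)*(c^2 + 4*c + 4) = (c + 2)*(c + 4)*(c + 2)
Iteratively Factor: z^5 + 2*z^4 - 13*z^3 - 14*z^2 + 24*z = (z + 2)*(z^4 - 13*z^2 + 12*z) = z*(z + 2)*(z^3 - 13*z + 12) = z*(z - 1)*(z + 2)*(z^2 + z - 12) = z*(z - 3)*(z - 1)*(z + 2)*(z + 4)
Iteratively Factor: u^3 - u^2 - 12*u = (u)*(u^2 - u - 12) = u*(u + 3)*(u - 4)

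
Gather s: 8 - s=8 - s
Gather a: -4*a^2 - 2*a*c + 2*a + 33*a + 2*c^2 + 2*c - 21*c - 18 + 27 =-4*a^2 + a*(35 - 2*c) + 2*c^2 - 19*c + 9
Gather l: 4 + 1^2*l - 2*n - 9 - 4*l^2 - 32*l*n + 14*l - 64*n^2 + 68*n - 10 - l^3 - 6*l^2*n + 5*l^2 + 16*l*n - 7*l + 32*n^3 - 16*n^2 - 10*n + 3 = -l^3 + l^2*(1 - 6*n) + l*(8 - 16*n) + 32*n^3 - 80*n^2 + 56*n - 12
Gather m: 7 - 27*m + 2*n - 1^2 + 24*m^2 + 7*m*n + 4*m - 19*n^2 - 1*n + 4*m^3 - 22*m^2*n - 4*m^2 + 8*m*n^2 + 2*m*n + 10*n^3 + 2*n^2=4*m^3 + m^2*(20 - 22*n) + m*(8*n^2 + 9*n - 23) + 10*n^3 - 17*n^2 + n + 6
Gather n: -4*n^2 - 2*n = -4*n^2 - 2*n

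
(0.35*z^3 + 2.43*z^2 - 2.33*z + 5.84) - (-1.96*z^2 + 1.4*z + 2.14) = 0.35*z^3 + 4.39*z^2 - 3.73*z + 3.7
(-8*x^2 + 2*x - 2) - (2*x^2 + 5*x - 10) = -10*x^2 - 3*x + 8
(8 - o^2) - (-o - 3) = -o^2 + o + 11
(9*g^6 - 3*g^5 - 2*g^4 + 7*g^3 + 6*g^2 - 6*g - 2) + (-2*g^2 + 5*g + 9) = 9*g^6 - 3*g^5 - 2*g^4 + 7*g^3 + 4*g^2 - g + 7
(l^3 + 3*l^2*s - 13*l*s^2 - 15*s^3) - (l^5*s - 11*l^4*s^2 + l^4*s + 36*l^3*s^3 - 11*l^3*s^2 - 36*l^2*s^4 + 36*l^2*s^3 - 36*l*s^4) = -l^5*s + 11*l^4*s^2 - l^4*s - 36*l^3*s^3 + 11*l^3*s^2 + l^3 + 36*l^2*s^4 - 36*l^2*s^3 + 3*l^2*s + 36*l*s^4 - 13*l*s^2 - 15*s^3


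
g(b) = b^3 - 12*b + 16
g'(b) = 3*b^2 - 12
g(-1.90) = 31.94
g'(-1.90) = -1.17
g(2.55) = 1.98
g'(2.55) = 7.51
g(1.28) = 2.74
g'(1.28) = -7.08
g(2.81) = 4.47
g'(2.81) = 11.69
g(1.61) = 0.85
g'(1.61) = -4.22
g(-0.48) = 21.65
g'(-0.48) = -11.31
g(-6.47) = -177.20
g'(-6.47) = 113.58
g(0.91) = 5.83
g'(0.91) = -9.52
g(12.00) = 1600.00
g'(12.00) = 420.00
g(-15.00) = -3179.00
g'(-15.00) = 663.00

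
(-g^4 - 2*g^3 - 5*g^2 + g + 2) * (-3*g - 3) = 3*g^5 + 9*g^4 + 21*g^3 + 12*g^2 - 9*g - 6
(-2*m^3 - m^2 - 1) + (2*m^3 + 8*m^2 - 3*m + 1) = 7*m^2 - 3*m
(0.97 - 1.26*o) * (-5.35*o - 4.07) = 6.741*o^2 - 0.0612999999999992*o - 3.9479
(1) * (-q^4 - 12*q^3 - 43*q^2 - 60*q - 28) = -q^4 - 12*q^3 - 43*q^2 - 60*q - 28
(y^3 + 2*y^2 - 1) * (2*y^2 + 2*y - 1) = 2*y^5 + 6*y^4 + 3*y^3 - 4*y^2 - 2*y + 1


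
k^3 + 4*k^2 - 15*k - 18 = (k - 3)*(k + 1)*(k + 6)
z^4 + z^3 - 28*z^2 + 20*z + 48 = (z - 4)*(z - 2)*(z + 1)*(z + 6)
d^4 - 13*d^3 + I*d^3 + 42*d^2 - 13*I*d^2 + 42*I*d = d*(d - 7)*(d - 6)*(d + I)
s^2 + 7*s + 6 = (s + 1)*(s + 6)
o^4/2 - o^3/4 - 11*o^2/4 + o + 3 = (o/2 + 1/2)*(o - 2)*(o - 3/2)*(o + 2)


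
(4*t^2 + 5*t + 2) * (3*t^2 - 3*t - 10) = 12*t^4 + 3*t^3 - 49*t^2 - 56*t - 20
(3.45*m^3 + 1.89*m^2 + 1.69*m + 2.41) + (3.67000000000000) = 3.45*m^3 + 1.89*m^2 + 1.69*m + 6.08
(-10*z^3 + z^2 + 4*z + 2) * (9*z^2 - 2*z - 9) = -90*z^5 + 29*z^4 + 124*z^3 + z^2 - 40*z - 18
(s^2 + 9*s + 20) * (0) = 0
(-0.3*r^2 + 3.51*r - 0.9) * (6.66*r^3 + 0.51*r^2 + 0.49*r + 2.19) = -1.998*r^5 + 23.2236*r^4 - 4.3509*r^3 + 0.6039*r^2 + 7.2459*r - 1.971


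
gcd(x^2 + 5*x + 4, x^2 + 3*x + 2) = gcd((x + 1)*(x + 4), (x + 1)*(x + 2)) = x + 1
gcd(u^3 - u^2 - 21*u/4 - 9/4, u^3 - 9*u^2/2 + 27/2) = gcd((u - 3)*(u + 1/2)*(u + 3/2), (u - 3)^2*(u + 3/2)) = u^2 - 3*u/2 - 9/2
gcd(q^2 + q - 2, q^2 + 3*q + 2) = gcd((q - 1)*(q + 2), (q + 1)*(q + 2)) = q + 2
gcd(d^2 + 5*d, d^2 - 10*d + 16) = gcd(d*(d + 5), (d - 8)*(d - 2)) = 1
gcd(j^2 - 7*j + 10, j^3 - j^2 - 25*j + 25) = j - 5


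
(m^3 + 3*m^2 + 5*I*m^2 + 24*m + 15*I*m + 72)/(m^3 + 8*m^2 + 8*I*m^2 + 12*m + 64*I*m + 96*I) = (m^2 + 3*m*(1 - I) - 9*I)/(m^2 + 8*m + 12)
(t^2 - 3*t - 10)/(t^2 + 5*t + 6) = (t - 5)/(t + 3)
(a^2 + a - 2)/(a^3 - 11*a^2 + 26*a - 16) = (a + 2)/(a^2 - 10*a + 16)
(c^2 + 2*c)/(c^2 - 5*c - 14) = c/(c - 7)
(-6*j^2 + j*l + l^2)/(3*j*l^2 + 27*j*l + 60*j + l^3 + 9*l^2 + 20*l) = (-2*j + l)/(l^2 + 9*l + 20)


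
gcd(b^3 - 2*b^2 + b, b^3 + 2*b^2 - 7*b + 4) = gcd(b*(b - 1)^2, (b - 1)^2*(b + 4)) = b^2 - 2*b + 1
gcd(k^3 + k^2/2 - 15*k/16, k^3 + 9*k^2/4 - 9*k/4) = k^2 - 3*k/4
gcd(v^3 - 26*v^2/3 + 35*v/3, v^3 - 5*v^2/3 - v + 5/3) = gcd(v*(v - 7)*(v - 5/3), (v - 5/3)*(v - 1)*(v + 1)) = v - 5/3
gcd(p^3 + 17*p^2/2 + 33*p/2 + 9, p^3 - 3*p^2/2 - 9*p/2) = p + 3/2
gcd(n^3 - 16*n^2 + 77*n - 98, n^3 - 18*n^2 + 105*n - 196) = n^2 - 14*n + 49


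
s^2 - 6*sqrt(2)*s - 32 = (s - 8*sqrt(2))*(s + 2*sqrt(2))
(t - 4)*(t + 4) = t^2 - 16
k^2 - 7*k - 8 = (k - 8)*(k + 1)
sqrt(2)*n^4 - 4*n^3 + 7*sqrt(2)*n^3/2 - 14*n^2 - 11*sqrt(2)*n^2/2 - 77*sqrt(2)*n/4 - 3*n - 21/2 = (n + 7/2)*(n - 3*sqrt(2))*(n + sqrt(2)/2)*(sqrt(2)*n + 1)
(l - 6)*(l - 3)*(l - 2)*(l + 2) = l^4 - 9*l^3 + 14*l^2 + 36*l - 72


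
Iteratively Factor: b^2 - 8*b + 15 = (b - 3)*(b - 5)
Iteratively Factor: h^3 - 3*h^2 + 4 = (h - 2)*(h^2 - h - 2) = (h - 2)^2*(h + 1)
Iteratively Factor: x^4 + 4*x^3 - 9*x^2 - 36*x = (x + 4)*(x^3 - 9*x) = (x - 3)*(x + 4)*(x^2 + 3*x) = (x - 3)*(x + 3)*(x + 4)*(x)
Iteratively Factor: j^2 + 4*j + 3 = (j + 1)*(j + 3)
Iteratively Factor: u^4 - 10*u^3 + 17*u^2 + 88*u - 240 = (u - 5)*(u^3 - 5*u^2 - 8*u + 48) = (u - 5)*(u + 3)*(u^2 - 8*u + 16) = (u - 5)*(u - 4)*(u + 3)*(u - 4)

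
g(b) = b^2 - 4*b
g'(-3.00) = -10.00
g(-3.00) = 21.00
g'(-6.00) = -16.00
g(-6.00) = 60.00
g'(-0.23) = -4.46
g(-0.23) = 0.97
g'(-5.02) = -14.04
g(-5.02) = 45.28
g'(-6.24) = -16.48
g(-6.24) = 63.90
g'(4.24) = 4.48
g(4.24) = 1.02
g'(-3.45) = -10.90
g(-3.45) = 25.70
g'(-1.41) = -6.82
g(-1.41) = 7.63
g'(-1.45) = -6.90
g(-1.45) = 7.90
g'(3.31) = 2.62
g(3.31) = -2.28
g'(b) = 2*b - 4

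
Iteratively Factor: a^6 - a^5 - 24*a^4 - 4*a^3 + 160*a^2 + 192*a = (a + 3)*(a^5 - 4*a^4 - 12*a^3 + 32*a^2 + 64*a) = (a + 2)*(a + 3)*(a^4 - 6*a^3 + 32*a) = (a + 2)^2*(a + 3)*(a^3 - 8*a^2 + 16*a) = (a - 4)*(a + 2)^2*(a + 3)*(a^2 - 4*a) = a*(a - 4)*(a + 2)^2*(a + 3)*(a - 4)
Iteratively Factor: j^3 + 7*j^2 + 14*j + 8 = (j + 2)*(j^2 + 5*j + 4) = (j + 1)*(j + 2)*(j + 4)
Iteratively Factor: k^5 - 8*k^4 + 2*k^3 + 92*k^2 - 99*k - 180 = (k - 5)*(k^4 - 3*k^3 - 13*k^2 + 27*k + 36) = (k - 5)*(k + 1)*(k^3 - 4*k^2 - 9*k + 36) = (k - 5)*(k - 4)*(k + 1)*(k^2 - 9) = (k - 5)*(k - 4)*(k + 1)*(k + 3)*(k - 3)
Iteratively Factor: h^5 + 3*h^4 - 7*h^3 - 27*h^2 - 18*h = (h)*(h^4 + 3*h^3 - 7*h^2 - 27*h - 18) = h*(h + 1)*(h^3 + 2*h^2 - 9*h - 18) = h*(h + 1)*(h + 2)*(h^2 - 9) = h*(h - 3)*(h + 1)*(h + 2)*(h + 3)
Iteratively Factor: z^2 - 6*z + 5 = (z - 1)*(z - 5)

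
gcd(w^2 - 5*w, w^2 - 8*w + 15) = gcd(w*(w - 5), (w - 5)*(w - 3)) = w - 5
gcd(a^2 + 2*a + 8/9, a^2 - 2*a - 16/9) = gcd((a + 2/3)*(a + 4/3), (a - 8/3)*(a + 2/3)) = a + 2/3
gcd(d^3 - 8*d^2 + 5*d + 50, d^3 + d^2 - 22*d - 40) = d^2 - 3*d - 10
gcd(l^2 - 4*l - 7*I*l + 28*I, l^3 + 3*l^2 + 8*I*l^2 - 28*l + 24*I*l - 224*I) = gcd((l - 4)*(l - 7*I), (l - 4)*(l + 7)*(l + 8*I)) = l - 4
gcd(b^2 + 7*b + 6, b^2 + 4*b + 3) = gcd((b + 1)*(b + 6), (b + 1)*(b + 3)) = b + 1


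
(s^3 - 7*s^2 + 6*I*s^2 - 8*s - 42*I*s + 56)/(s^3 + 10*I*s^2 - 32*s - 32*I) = (s - 7)/(s + 4*I)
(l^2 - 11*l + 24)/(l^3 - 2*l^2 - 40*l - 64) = (l - 3)/(l^2 + 6*l + 8)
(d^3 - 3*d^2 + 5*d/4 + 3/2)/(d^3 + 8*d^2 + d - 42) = (d^2 - d - 3/4)/(d^2 + 10*d + 21)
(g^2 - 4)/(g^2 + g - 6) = (g + 2)/(g + 3)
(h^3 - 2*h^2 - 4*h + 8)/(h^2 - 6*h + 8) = (h^2 - 4)/(h - 4)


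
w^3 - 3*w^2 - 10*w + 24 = (w - 4)*(w - 2)*(w + 3)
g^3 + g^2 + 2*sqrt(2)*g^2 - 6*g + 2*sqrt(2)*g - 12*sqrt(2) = (g - 2)*(g + 3)*(g + 2*sqrt(2))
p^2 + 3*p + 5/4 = (p + 1/2)*(p + 5/2)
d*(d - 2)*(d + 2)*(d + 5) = d^4 + 5*d^3 - 4*d^2 - 20*d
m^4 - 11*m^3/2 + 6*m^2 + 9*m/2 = m*(m - 3)^2*(m + 1/2)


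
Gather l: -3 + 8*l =8*l - 3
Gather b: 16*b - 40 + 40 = 16*b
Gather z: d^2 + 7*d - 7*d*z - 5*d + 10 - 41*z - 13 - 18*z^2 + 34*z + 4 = d^2 + 2*d - 18*z^2 + z*(-7*d - 7) + 1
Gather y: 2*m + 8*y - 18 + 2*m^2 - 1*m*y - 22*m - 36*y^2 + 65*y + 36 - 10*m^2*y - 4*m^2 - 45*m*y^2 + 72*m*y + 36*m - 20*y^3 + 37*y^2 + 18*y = -2*m^2 + 16*m - 20*y^3 + y^2*(1 - 45*m) + y*(-10*m^2 + 71*m + 91) + 18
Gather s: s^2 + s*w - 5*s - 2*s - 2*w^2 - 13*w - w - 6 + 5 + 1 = s^2 + s*(w - 7) - 2*w^2 - 14*w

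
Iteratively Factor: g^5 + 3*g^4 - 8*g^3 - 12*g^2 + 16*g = (g + 4)*(g^4 - g^3 - 4*g^2 + 4*g) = (g - 1)*(g + 4)*(g^3 - 4*g) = (g - 2)*(g - 1)*(g + 4)*(g^2 + 2*g) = g*(g - 2)*(g - 1)*(g + 4)*(g + 2)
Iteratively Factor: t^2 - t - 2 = (t - 2)*(t + 1)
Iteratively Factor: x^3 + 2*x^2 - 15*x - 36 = (x + 3)*(x^2 - x - 12) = (x - 4)*(x + 3)*(x + 3)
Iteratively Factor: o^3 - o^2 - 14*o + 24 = (o - 2)*(o^2 + o - 12) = (o - 2)*(o + 4)*(o - 3)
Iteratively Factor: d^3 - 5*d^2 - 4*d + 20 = (d - 2)*(d^2 - 3*d - 10) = (d - 5)*(d - 2)*(d + 2)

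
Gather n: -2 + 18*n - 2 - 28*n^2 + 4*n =-28*n^2 + 22*n - 4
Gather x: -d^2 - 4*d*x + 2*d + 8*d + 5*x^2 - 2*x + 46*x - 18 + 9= -d^2 + 10*d + 5*x^2 + x*(44 - 4*d) - 9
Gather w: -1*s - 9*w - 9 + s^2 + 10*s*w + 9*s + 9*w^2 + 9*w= s^2 + 10*s*w + 8*s + 9*w^2 - 9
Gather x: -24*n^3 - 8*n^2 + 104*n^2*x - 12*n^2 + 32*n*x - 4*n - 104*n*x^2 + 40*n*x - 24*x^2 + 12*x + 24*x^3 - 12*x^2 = -24*n^3 - 20*n^2 - 4*n + 24*x^3 + x^2*(-104*n - 36) + x*(104*n^2 + 72*n + 12)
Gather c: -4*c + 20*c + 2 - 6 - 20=16*c - 24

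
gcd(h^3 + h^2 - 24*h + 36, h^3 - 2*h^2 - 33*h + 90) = h^2 + 3*h - 18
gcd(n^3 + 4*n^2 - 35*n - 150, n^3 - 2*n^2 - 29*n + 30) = n^2 - n - 30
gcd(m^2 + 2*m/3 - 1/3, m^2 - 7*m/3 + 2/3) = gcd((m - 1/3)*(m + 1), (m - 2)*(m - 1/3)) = m - 1/3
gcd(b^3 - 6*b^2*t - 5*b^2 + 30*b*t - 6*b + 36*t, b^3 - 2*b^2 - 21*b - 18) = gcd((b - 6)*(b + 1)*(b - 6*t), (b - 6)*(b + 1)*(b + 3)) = b^2 - 5*b - 6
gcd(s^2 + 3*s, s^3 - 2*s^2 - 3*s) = s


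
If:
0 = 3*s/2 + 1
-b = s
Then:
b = 2/3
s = -2/3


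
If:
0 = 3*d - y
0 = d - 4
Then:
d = 4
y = 12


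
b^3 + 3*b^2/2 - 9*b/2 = b*(b - 3/2)*(b + 3)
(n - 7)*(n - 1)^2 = n^3 - 9*n^2 + 15*n - 7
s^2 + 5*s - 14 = (s - 2)*(s + 7)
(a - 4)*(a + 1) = a^2 - 3*a - 4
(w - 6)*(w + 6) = w^2 - 36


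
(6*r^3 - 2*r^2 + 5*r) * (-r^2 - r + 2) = -6*r^5 - 4*r^4 + 9*r^3 - 9*r^2 + 10*r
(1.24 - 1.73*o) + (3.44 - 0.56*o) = 4.68 - 2.29*o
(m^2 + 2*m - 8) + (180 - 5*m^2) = -4*m^2 + 2*m + 172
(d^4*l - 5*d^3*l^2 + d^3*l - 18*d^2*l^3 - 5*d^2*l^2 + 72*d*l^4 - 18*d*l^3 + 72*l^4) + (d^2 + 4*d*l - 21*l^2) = d^4*l - 5*d^3*l^2 + d^3*l - 18*d^2*l^3 - 5*d^2*l^2 + d^2 + 72*d*l^4 - 18*d*l^3 + 4*d*l + 72*l^4 - 21*l^2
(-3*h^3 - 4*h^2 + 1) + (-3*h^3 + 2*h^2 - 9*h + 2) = -6*h^3 - 2*h^2 - 9*h + 3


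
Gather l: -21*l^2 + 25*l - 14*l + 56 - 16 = -21*l^2 + 11*l + 40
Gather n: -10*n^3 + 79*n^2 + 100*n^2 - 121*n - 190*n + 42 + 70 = -10*n^3 + 179*n^2 - 311*n + 112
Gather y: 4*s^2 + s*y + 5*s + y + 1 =4*s^2 + 5*s + y*(s + 1) + 1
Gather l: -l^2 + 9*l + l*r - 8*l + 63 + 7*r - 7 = -l^2 + l*(r + 1) + 7*r + 56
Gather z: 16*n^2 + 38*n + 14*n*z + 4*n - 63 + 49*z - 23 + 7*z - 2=16*n^2 + 42*n + z*(14*n + 56) - 88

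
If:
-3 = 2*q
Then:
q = -3/2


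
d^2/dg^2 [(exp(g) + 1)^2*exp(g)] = (9*exp(2*g) + 8*exp(g) + 1)*exp(g)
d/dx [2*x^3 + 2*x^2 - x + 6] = 6*x^2 + 4*x - 1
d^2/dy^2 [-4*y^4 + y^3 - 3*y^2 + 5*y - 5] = -48*y^2 + 6*y - 6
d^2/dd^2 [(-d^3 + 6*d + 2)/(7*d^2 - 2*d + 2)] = 4*(152*d^3 + 153*d^2 - 174*d + 2)/(343*d^6 - 294*d^5 + 378*d^4 - 176*d^3 + 108*d^2 - 24*d + 8)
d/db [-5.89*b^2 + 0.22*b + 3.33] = 0.22 - 11.78*b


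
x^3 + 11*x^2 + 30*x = x*(x + 5)*(x + 6)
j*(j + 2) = j^2 + 2*j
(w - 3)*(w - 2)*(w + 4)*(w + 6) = w^4 + 5*w^3 - 20*w^2 - 60*w + 144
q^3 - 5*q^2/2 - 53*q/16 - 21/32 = (q - 7/2)*(q + 1/4)*(q + 3/4)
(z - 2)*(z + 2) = z^2 - 4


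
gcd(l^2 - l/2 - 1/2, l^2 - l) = l - 1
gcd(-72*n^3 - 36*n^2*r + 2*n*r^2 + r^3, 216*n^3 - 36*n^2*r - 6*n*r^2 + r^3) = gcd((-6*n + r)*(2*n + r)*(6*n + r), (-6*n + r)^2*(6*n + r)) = -36*n^2 + r^2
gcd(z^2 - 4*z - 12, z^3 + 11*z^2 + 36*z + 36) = z + 2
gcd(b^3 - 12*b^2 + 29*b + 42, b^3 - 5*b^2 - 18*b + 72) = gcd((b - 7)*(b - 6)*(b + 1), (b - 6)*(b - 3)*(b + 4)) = b - 6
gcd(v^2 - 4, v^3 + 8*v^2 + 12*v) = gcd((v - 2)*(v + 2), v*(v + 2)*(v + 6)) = v + 2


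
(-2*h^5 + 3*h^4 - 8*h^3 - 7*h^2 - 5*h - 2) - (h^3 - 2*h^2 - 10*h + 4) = -2*h^5 + 3*h^4 - 9*h^3 - 5*h^2 + 5*h - 6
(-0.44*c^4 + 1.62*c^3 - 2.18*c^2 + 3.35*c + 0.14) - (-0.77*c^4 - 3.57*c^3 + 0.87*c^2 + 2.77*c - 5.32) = 0.33*c^4 + 5.19*c^3 - 3.05*c^2 + 0.58*c + 5.46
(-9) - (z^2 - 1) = -z^2 - 8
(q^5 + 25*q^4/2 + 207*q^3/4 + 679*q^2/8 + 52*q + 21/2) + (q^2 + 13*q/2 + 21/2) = q^5 + 25*q^4/2 + 207*q^3/4 + 687*q^2/8 + 117*q/2 + 21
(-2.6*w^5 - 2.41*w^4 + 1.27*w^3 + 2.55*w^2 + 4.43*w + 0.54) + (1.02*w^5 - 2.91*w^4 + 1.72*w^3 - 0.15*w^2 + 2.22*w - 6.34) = -1.58*w^5 - 5.32*w^4 + 2.99*w^3 + 2.4*w^2 + 6.65*w - 5.8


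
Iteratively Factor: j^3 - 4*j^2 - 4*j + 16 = (j - 4)*(j^2 - 4) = (j - 4)*(j + 2)*(j - 2)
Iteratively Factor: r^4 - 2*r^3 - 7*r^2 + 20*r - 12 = (r - 1)*(r^3 - r^2 - 8*r + 12) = (r - 1)*(r + 3)*(r^2 - 4*r + 4) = (r - 2)*(r - 1)*(r + 3)*(r - 2)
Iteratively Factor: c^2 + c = (c)*(c + 1)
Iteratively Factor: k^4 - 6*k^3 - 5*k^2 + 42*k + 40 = (k - 4)*(k^3 - 2*k^2 - 13*k - 10) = (k - 5)*(k - 4)*(k^2 + 3*k + 2) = (k - 5)*(k - 4)*(k + 2)*(k + 1)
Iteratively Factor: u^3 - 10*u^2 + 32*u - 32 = (u - 4)*(u^2 - 6*u + 8) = (u - 4)^2*(u - 2)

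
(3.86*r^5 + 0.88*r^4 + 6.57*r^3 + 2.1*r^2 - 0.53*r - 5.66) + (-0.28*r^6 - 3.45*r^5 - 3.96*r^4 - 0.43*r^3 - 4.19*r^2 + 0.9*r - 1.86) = -0.28*r^6 + 0.41*r^5 - 3.08*r^4 + 6.14*r^3 - 2.09*r^2 + 0.37*r - 7.52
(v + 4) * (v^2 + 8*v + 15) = v^3 + 12*v^2 + 47*v + 60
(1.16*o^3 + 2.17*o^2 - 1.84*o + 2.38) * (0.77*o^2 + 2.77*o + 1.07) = 0.8932*o^5 + 4.8841*o^4 + 5.8353*o^3 - 0.9423*o^2 + 4.6238*o + 2.5466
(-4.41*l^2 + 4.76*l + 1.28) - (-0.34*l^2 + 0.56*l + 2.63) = -4.07*l^2 + 4.2*l - 1.35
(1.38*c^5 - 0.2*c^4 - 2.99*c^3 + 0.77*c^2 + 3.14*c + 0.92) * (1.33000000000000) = 1.8354*c^5 - 0.266*c^4 - 3.9767*c^3 + 1.0241*c^2 + 4.1762*c + 1.2236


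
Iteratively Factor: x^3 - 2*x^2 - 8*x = (x)*(x^2 - 2*x - 8) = x*(x - 4)*(x + 2)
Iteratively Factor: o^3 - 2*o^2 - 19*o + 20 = (o - 1)*(o^2 - o - 20) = (o - 5)*(o - 1)*(o + 4)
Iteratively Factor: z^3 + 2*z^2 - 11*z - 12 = (z - 3)*(z^2 + 5*z + 4) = (z - 3)*(z + 4)*(z + 1)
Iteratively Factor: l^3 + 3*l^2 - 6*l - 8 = (l - 2)*(l^2 + 5*l + 4) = (l - 2)*(l + 1)*(l + 4)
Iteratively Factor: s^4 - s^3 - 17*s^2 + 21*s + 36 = (s + 1)*(s^3 - 2*s^2 - 15*s + 36) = (s - 3)*(s + 1)*(s^2 + s - 12) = (s - 3)*(s + 1)*(s + 4)*(s - 3)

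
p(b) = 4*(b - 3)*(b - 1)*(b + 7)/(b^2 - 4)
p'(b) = -8*b*(b - 3)*(b - 1)*(b + 7)/(b^2 - 4)^2 + 4*(b - 3)*(b - 1)/(b^2 - 4) + 4*(b - 3)*(b + 7)/(b^2 - 4) + 4*(b - 1)*(b + 7)/(b^2 - 4)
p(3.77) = 9.00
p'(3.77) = 9.13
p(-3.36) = 55.39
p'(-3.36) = 44.86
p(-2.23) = 331.29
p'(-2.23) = 1422.27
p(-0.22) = -26.96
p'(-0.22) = 29.50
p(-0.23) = -27.26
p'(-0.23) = 29.75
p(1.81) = 46.92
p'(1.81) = 258.47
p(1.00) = 0.00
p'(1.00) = 21.33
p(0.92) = -1.67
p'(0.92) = 20.51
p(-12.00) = -27.86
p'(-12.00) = 4.80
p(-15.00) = -41.70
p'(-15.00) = 4.47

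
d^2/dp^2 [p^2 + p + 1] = 2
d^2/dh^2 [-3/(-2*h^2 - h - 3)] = 6*(-4*h^2 - 2*h + (4*h + 1)^2 - 6)/(2*h^2 + h + 3)^3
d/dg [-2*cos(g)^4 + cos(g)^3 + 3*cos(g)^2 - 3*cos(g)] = 3*sin(g)^3 + 2*sin(g)*cos(3*g)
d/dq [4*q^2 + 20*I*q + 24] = 8*q + 20*I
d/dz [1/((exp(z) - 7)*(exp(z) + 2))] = (5 - 2*exp(z))*exp(z)/(exp(4*z) - 10*exp(3*z) - 3*exp(2*z) + 140*exp(z) + 196)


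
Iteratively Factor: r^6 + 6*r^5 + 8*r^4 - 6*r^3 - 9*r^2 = (r + 3)*(r^5 + 3*r^4 - r^3 - 3*r^2) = r*(r + 3)*(r^4 + 3*r^3 - r^2 - 3*r) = r*(r - 1)*(r + 3)*(r^3 + 4*r^2 + 3*r) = r^2*(r - 1)*(r + 3)*(r^2 + 4*r + 3) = r^2*(r - 1)*(r + 3)^2*(r + 1)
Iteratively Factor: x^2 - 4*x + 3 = (x - 1)*(x - 3)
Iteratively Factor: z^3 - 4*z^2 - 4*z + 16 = (z - 2)*(z^2 - 2*z - 8) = (z - 2)*(z + 2)*(z - 4)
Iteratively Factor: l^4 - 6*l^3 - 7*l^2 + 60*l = (l + 3)*(l^3 - 9*l^2 + 20*l) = l*(l + 3)*(l^2 - 9*l + 20) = l*(l - 4)*(l + 3)*(l - 5)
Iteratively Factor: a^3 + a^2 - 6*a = (a - 2)*(a^2 + 3*a) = (a - 2)*(a + 3)*(a)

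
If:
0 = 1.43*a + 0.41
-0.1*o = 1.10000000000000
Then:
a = -0.29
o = -11.00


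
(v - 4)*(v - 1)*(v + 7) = v^3 + 2*v^2 - 31*v + 28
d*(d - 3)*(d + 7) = d^3 + 4*d^2 - 21*d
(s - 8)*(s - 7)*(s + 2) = s^3 - 13*s^2 + 26*s + 112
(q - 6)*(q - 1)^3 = q^4 - 9*q^3 + 21*q^2 - 19*q + 6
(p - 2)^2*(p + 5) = p^3 + p^2 - 16*p + 20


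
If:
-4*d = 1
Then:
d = -1/4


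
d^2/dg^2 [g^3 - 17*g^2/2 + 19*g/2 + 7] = 6*g - 17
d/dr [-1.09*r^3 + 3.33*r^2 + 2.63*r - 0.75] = -3.27*r^2 + 6.66*r + 2.63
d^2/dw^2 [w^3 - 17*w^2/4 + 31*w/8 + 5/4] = 6*w - 17/2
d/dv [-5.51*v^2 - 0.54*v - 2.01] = -11.02*v - 0.54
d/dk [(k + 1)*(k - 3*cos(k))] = k + (k + 1)*(3*sin(k) + 1) - 3*cos(k)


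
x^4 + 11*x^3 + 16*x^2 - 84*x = x*(x - 2)*(x + 6)*(x + 7)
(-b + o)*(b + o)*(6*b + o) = -6*b^3 - b^2*o + 6*b*o^2 + o^3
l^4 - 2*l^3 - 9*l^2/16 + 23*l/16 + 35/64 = (l - 7/4)*(l - 5/4)*(l + 1/2)^2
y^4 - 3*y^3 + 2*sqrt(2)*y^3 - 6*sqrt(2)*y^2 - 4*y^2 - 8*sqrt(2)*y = y*(y - 4)*(y + 1)*(y + 2*sqrt(2))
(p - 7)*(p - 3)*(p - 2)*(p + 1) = p^4 - 11*p^3 + 29*p^2 - p - 42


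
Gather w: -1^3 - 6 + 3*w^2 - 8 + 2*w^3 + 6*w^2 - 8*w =2*w^3 + 9*w^2 - 8*w - 15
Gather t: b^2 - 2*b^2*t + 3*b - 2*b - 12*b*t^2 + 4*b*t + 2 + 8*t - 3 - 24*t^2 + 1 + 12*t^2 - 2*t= b^2 + b + t^2*(-12*b - 12) + t*(-2*b^2 + 4*b + 6)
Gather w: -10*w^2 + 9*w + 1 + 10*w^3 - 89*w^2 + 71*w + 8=10*w^3 - 99*w^2 + 80*w + 9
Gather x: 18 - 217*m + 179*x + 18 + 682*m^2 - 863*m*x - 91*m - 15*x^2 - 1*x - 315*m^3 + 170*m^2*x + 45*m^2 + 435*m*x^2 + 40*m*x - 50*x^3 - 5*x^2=-315*m^3 + 727*m^2 - 308*m - 50*x^3 + x^2*(435*m - 20) + x*(170*m^2 - 823*m + 178) + 36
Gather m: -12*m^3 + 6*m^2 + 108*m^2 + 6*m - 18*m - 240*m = -12*m^3 + 114*m^2 - 252*m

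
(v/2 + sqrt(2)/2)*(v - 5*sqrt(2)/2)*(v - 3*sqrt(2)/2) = v^3/2 - 3*sqrt(2)*v^2/2 - v/4 + 15*sqrt(2)/4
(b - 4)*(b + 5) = b^2 + b - 20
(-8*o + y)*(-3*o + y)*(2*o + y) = 48*o^3 + 2*o^2*y - 9*o*y^2 + y^3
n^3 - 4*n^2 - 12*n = n*(n - 6)*(n + 2)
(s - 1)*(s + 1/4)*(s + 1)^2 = s^4 + 5*s^3/4 - 3*s^2/4 - 5*s/4 - 1/4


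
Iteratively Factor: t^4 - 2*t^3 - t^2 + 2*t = (t - 2)*(t^3 - t) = t*(t - 2)*(t^2 - 1) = t*(t - 2)*(t - 1)*(t + 1)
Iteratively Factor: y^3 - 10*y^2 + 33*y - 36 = (y - 3)*(y^2 - 7*y + 12) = (y - 4)*(y - 3)*(y - 3)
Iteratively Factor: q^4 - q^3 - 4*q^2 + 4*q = (q + 2)*(q^3 - 3*q^2 + 2*q) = q*(q + 2)*(q^2 - 3*q + 2) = q*(q - 1)*(q + 2)*(q - 2)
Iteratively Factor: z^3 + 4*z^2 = (z)*(z^2 + 4*z) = z*(z + 4)*(z)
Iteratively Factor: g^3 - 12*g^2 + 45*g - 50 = (g - 5)*(g^2 - 7*g + 10) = (g - 5)^2*(g - 2)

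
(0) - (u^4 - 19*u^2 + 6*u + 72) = -u^4 + 19*u^2 - 6*u - 72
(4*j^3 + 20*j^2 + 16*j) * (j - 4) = 4*j^4 + 4*j^3 - 64*j^2 - 64*j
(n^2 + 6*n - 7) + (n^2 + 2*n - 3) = 2*n^2 + 8*n - 10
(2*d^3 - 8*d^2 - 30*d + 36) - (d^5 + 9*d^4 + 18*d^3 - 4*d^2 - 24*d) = -d^5 - 9*d^4 - 16*d^3 - 4*d^2 - 6*d + 36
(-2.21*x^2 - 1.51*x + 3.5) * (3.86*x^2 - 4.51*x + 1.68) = -8.5306*x^4 + 4.1385*x^3 + 16.6073*x^2 - 18.3218*x + 5.88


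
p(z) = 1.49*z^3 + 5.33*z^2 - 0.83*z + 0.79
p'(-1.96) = -4.55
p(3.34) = 112.99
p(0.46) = 1.68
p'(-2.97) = 6.94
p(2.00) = 32.37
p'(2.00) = 38.37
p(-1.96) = 11.67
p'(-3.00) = 7.42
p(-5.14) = -56.46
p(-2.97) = 11.24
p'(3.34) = 84.64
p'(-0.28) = -3.46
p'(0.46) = 5.02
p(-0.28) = 1.41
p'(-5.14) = 62.47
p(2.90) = 79.55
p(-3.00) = 11.02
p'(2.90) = 67.68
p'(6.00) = 224.05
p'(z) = 4.47*z^2 + 10.66*z - 0.83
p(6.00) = 509.53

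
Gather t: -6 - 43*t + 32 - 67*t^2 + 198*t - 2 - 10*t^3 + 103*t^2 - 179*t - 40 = -10*t^3 + 36*t^2 - 24*t - 16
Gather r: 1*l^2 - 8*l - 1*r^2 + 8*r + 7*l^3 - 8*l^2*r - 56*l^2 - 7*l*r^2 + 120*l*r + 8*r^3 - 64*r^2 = 7*l^3 - 55*l^2 - 8*l + 8*r^3 + r^2*(-7*l - 65) + r*(-8*l^2 + 120*l + 8)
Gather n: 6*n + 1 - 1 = 6*n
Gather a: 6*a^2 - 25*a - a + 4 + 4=6*a^2 - 26*a + 8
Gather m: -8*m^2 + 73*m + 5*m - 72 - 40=-8*m^2 + 78*m - 112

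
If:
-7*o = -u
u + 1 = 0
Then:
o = -1/7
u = -1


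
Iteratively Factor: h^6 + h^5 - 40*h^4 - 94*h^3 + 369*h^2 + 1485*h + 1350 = (h + 2)*(h^5 - h^4 - 38*h^3 - 18*h^2 + 405*h + 675) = (h + 2)*(h + 3)*(h^4 - 4*h^3 - 26*h^2 + 60*h + 225) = (h - 5)*(h + 2)*(h + 3)*(h^3 + h^2 - 21*h - 45) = (h - 5)*(h + 2)*(h + 3)^2*(h^2 - 2*h - 15) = (h - 5)^2*(h + 2)*(h + 3)^2*(h + 3)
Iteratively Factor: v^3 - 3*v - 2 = (v + 1)*(v^2 - v - 2) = (v - 2)*(v + 1)*(v + 1)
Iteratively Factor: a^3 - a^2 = (a)*(a^2 - a) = a^2*(a - 1)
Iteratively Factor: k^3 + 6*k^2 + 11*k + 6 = (k + 1)*(k^2 + 5*k + 6) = (k + 1)*(k + 2)*(k + 3)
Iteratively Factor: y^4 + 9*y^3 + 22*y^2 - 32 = (y - 1)*(y^3 + 10*y^2 + 32*y + 32) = (y - 1)*(y + 4)*(y^2 + 6*y + 8) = (y - 1)*(y + 4)^2*(y + 2)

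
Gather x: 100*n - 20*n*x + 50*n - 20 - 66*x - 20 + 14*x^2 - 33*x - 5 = 150*n + 14*x^2 + x*(-20*n - 99) - 45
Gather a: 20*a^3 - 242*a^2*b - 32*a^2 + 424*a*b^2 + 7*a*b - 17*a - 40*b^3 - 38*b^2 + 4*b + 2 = 20*a^3 + a^2*(-242*b - 32) + a*(424*b^2 + 7*b - 17) - 40*b^3 - 38*b^2 + 4*b + 2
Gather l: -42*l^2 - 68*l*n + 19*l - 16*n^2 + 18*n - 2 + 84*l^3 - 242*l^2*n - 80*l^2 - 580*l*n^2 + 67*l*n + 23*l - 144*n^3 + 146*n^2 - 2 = 84*l^3 + l^2*(-242*n - 122) + l*(-580*n^2 - n + 42) - 144*n^3 + 130*n^2 + 18*n - 4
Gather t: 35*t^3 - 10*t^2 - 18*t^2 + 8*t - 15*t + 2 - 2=35*t^3 - 28*t^2 - 7*t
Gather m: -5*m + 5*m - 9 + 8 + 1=0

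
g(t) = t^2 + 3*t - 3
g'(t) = 2*t + 3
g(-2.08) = -4.91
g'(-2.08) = -1.16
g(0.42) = -1.56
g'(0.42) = 3.84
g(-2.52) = -4.21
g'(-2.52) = -2.04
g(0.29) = -2.05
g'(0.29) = 3.58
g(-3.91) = 0.56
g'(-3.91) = -4.82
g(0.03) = -2.91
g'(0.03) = 3.06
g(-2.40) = -4.44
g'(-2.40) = -1.80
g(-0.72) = -4.64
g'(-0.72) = 1.56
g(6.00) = 51.00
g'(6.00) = 15.00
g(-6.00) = 15.00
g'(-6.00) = -9.00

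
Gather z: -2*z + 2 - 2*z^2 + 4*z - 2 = -2*z^2 + 2*z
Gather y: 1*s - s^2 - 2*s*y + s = -s^2 - 2*s*y + 2*s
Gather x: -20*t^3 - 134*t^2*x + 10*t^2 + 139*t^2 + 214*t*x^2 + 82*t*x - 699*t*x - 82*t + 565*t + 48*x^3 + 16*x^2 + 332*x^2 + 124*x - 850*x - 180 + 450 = -20*t^3 + 149*t^2 + 483*t + 48*x^3 + x^2*(214*t + 348) + x*(-134*t^2 - 617*t - 726) + 270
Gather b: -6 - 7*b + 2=-7*b - 4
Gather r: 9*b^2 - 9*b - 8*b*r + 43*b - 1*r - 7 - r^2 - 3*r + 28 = 9*b^2 + 34*b - r^2 + r*(-8*b - 4) + 21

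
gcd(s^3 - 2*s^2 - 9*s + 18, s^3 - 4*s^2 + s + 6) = s^2 - 5*s + 6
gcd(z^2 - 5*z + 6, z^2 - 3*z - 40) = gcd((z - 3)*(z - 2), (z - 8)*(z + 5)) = 1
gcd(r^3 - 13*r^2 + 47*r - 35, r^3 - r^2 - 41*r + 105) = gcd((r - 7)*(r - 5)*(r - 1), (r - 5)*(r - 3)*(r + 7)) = r - 5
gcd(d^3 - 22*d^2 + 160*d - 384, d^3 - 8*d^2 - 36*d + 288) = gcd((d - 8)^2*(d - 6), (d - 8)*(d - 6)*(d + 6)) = d^2 - 14*d + 48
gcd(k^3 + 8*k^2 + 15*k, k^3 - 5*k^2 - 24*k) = k^2 + 3*k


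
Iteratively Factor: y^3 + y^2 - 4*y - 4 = (y + 1)*(y^2 - 4) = (y + 1)*(y + 2)*(y - 2)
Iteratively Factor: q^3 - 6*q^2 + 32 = (q - 4)*(q^2 - 2*q - 8) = (q - 4)^2*(q + 2)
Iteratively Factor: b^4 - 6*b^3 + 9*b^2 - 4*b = (b - 1)*(b^3 - 5*b^2 + 4*b) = (b - 4)*(b - 1)*(b^2 - b) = b*(b - 4)*(b - 1)*(b - 1)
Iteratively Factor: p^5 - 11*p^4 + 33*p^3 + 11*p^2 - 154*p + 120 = (p - 4)*(p^4 - 7*p^3 + 5*p^2 + 31*p - 30) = (p - 4)*(p - 3)*(p^3 - 4*p^2 - 7*p + 10) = (p - 4)*(p - 3)*(p + 2)*(p^2 - 6*p + 5) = (p - 5)*(p - 4)*(p - 3)*(p + 2)*(p - 1)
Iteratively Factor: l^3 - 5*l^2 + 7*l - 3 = (l - 3)*(l^2 - 2*l + 1) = (l - 3)*(l - 1)*(l - 1)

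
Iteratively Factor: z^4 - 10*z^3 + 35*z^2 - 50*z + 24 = (z - 1)*(z^3 - 9*z^2 + 26*z - 24) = (z - 2)*(z - 1)*(z^2 - 7*z + 12) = (z - 4)*(z - 2)*(z - 1)*(z - 3)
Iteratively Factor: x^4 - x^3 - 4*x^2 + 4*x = (x)*(x^3 - x^2 - 4*x + 4) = x*(x + 2)*(x^2 - 3*x + 2) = x*(x - 1)*(x + 2)*(x - 2)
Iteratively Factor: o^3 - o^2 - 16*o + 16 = (o + 4)*(o^2 - 5*o + 4) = (o - 4)*(o + 4)*(o - 1)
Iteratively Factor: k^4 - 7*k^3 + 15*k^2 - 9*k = (k - 3)*(k^3 - 4*k^2 + 3*k) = (k - 3)*(k - 1)*(k^2 - 3*k) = (k - 3)^2*(k - 1)*(k)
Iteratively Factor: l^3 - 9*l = (l - 3)*(l^2 + 3*l) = l*(l - 3)*(l + 3)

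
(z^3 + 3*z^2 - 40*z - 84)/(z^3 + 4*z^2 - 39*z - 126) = (z + 2)/(z + 3)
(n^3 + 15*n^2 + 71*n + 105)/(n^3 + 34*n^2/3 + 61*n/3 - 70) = 3*(n^2 + 8*n + 15)/(3*n^2 + 13*n - 30)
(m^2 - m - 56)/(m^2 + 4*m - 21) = (m - 8)/(m - 3)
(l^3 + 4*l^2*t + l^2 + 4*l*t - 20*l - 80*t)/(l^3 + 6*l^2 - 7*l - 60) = (l^2 + 4*l*t - 4*l - 16*t)/(l^2 + l - 12)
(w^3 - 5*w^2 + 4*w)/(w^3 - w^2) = (w - 4)/w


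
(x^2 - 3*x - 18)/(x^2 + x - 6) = (x - 6)/(x - 2)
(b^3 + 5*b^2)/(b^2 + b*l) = b*(b + 5)/(b + l)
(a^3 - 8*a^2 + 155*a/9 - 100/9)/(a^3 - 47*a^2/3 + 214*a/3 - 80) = (3*a^2 - 19*a + 20)/(3*(a^2 - 14*a + 48))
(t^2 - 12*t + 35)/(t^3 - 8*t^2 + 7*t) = (t - 5)/(t*(t - 1))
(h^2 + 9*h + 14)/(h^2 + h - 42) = (h + 2)/(h - 6)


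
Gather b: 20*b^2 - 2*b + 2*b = 20*b^2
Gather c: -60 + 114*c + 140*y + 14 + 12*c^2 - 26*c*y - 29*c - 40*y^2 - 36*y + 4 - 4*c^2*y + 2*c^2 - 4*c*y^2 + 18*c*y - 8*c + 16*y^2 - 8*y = c^2*(14 - 4*y) + c*(-4*y^2 - 8*y + 77) - 24*y^2 + 96*y - 42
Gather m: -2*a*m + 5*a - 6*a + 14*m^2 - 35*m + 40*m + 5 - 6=-a + 14*m^2 + m*(5 - 2*a) - 1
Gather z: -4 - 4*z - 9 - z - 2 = -5*z - 15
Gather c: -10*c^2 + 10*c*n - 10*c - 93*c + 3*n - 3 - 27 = -10*c^2 + c*(10*n - 103) + 3*n - 30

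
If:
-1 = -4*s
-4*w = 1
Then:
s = 1/4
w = -1/4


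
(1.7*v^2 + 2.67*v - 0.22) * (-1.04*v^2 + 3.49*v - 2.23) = -1.768*v^4 + 3.1562*v^3 + 5.7561*v^2 - 6.7219*v + 0.4906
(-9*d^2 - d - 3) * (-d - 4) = 9*d^3 + 37*d^2 + 7*d + 12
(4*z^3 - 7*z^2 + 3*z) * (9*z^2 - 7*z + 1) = 36*z^5 - 91*z^4 + 80*z^3 - 28*z^2 + 3*z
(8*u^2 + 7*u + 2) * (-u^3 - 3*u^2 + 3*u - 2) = -8*u^5 - 31*u^4 + u^3 - u^2 - 8*u - 4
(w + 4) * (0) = 0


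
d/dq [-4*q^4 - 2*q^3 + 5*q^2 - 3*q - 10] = -16*q^3 - 6*q^2 + 10*q - 3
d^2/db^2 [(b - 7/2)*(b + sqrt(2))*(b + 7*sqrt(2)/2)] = 6*b - 7 + 9*sqrt(2)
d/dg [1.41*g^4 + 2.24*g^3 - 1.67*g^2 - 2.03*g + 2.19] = 5.64*g^3 + 6.72*g^2 - 3.34*g - 2.03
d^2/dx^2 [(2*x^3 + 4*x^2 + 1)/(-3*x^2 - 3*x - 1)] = 2*(24*x^3 - 9*x^2 - 33*x - 10)/(27*x^6 + 81*x^5 + 108*x^4 + 81*x^3 + 36*x^2 + 9*x + 1)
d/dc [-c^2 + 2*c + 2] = 2 - 2*c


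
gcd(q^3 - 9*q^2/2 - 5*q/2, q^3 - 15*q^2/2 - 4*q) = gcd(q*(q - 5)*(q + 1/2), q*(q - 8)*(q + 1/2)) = q^2 + q/2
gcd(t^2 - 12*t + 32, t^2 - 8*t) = t - 8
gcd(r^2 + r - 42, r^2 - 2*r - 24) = r - 6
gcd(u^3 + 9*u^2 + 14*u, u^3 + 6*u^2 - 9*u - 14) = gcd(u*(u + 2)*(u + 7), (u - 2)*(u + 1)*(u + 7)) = u + 7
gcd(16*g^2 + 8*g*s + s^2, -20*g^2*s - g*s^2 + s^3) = 4*g + s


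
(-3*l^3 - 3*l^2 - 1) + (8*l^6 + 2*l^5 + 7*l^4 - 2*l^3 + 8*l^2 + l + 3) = 8*l^6 + 2*l^5 + 7*l^4 - 5*l^3 + 5*l^2 + l + 2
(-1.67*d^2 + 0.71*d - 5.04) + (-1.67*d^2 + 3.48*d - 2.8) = -3.34*d^2 + 4.19*d - 7.84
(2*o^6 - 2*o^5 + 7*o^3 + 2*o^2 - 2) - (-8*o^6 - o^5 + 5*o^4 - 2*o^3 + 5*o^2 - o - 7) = 10*o^6 - o^5 - 5*o^4 + 9*o^3 - 3*o^2 + o + 5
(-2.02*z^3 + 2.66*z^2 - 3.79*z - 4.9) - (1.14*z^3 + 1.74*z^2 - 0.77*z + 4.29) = -3.16*z^3 + 0.92*z^2 - 3.02*z - 9.19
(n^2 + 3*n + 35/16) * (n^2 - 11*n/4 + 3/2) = n^4 + n^3/4 - 73*n^2/16 - 97*n/64 + 105/32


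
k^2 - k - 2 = (k - 2)*(k + 1)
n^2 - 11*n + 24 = (n - 8)*(n - 3)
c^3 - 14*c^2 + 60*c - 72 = (c - 6)^2*(c - 2)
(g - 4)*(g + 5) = g^2 + g - 20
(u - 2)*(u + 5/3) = u^2 - u/3 - 10/3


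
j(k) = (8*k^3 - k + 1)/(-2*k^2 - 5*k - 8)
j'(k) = (4*k + 5)*(8*k^3 - k + 1)/(-2*k^2 - 5*k - 8)^2 + (24*k^2 - 1)/(-2*k^2 - 5*k - 8)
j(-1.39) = 3.89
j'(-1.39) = -8.79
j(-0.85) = 0.59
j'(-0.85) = -3.33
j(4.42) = -9.94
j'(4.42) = -3.51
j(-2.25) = 12.78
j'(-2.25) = -10.09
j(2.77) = -4.52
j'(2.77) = -2.97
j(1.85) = -2.07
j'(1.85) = -2.30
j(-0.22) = -0.16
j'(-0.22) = 0.07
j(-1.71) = 7.04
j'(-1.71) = -10.61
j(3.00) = -5.22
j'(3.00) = -3.08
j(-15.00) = 70.45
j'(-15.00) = -3.98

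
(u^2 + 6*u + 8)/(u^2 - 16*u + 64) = (u^2 + 6*u + 8)/(u^2 - 16*u + 64)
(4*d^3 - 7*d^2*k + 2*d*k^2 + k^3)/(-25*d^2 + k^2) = (-4*d^3 + 7*d^2*k - 2*d*k^2 - k^3)/(25*d^2 - k^2)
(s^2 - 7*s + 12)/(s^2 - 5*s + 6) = (s - 4)/(s - 2)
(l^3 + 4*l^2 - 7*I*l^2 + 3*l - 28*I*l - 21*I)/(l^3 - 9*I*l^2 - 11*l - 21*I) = (l^2 + 4*l + 3)/(l^2 - 2*I*l + 3)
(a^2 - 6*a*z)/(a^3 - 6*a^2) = (a - 6*z)/(a*(a - 6))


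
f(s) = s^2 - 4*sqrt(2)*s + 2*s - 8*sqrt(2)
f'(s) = 2*s - 4*sqrt(2) + 2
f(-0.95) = -6.94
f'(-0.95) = -5.56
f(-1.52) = -3.44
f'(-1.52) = -6.70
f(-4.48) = 25.14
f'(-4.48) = -12.62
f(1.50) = -14.55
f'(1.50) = -0.66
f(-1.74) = -1.92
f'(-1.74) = -7.14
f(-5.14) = 33.90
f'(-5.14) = -13.94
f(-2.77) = 6.49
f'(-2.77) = -9.20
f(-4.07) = 20.13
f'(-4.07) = -11.80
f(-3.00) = 8.66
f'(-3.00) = -9.66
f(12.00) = 88.80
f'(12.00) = 20.34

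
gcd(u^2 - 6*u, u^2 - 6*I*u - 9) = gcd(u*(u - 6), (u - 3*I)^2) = 1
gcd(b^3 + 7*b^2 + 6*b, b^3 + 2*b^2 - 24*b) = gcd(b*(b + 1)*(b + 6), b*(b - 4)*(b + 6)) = b^2 + 6*b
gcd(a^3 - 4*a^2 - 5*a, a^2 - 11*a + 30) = a - 5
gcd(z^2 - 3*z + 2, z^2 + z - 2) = z - 1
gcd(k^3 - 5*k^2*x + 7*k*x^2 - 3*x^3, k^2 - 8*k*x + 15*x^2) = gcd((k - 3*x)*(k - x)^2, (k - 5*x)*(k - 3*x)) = -k + 3*x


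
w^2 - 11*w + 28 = (w - 7)*(w - 4)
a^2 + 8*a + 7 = (a + 1)*(a + 7)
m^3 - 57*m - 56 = (m - 8)*(m + 1)*(m + 7)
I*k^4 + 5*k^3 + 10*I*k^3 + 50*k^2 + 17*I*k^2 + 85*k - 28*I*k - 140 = (k + 4)*(k + 7)*(k - 5*I)*(I*k - I)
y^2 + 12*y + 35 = (y + 5)*(y + 7)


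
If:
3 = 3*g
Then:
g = 1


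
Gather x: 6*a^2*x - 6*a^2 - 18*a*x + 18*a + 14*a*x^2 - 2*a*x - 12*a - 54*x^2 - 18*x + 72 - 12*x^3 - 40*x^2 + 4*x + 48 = -6*a^2 + 6*a - 12*x^3 + x^2*(14*a - 94) + x*(6*a^2 - 20*a - 14) + 120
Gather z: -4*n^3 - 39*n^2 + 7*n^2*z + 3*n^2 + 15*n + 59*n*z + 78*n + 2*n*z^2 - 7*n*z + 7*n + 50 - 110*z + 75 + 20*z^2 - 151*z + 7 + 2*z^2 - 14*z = -4*n^3 - 36*n^2 + 100*n + z^2*(2*n + 22) + z*(7*n^2 + 52*n - 275) + 132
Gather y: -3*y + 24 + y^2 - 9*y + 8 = y^2 - 12*y + 32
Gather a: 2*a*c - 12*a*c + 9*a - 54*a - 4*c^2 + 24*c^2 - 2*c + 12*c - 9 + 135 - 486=a*(-10*c - 45) + 20*c^2 + 10*c - 360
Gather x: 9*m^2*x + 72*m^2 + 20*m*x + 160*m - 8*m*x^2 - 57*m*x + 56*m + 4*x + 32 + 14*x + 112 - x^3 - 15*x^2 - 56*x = 72*m^2 + 216*m - x^3 + x^2*(-8*m - 15) + x*(9*m^2 - 37*m - 38) + 144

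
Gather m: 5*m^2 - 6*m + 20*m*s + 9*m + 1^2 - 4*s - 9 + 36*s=5*m^2 + m*(20*s + 3) + 32*s - 8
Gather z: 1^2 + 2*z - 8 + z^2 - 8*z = z^2 - 6*z - 7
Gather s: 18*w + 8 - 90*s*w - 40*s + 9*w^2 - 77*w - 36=s*(-90*w - 40) + 9*w^2 - 59*w - 28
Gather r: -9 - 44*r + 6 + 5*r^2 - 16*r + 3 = 5*r^2 - 60*r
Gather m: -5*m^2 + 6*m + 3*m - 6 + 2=-5*m^2 + 9*m - 4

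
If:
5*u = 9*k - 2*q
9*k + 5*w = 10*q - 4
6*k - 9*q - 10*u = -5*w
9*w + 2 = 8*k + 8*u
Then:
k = -294/1261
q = -226/1261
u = -2194/6305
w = -4658/6305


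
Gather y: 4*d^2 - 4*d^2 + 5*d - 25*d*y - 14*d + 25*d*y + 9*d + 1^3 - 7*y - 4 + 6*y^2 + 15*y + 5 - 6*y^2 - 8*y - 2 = 0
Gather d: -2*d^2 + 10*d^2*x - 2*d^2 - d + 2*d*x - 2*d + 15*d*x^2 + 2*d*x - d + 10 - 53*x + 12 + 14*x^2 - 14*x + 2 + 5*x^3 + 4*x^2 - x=d^2*(10*x - 4) + d*(15*x^2 + 4*x - 4) + 5*x^3 + 18*x^2 - 68*x + 24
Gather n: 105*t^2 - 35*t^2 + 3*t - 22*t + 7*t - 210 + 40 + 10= 70*t^2 - 12*t - 160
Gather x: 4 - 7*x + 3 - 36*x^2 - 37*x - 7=-36*x^2 - 44*x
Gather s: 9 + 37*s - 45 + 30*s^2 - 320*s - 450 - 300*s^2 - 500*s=-270*s^2 - 783*s - 486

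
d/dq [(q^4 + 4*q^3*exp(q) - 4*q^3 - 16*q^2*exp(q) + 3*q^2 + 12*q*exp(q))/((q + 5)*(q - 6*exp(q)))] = (q*(q + 5)*(6*exp(q) - 1)*(q^3 + 4*q^2*exp(q) - 4*q^2 - 16*q*exp(q) + 3*q + 12*exp(q)) + q*(q - 6*exp(q))*(-q^3 - 4*q^2*exp(q) + 4*q^2 + 16*q*exp(q) - 3*q - 12*exp(q)) + 2*(q + 5)*(q - 6*exp(q))*(2*q^3*exp(q) + 2*q^3 - 2*q^2*exp(q) - 6*q^2 - 10*q*exp(q) + 3*q + 6*exp(q)))/((q + 5)^2*(q - 6*exp(q))^2)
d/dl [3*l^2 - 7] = 6*l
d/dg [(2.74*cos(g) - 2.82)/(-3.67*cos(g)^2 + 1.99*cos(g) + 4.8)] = (-10.0558*cos(g)^2 + 20.6988*cos(g) - 18.7638)*sin(g)/(13.4689*cos(g)^4 - 14.6066*cos(g)^3 - 31.2719*cos(g)^2 + 19.104*cos(g) + 23.04)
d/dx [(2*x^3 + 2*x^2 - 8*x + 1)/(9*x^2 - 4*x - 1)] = 2*(9*x^4 - 8*x^3 + 29*x^2 - 11*x + 6)/(81*x^4 - 72*x^3 - 2*x^2 + 8*x + 1)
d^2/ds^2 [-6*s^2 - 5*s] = -12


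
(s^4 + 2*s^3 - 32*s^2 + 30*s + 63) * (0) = 0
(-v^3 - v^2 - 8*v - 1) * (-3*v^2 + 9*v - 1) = 3*v^5 - 6*v^4 + 16*v^3 - 68*v^2 - v + 1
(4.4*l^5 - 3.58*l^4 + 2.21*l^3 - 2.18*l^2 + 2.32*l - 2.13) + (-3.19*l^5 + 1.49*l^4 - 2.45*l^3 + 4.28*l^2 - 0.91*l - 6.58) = 1.21*l^5 - 2.09*l^4 - 0.24*l^3 + 2.1*l^2 + 1.41*l - 8.71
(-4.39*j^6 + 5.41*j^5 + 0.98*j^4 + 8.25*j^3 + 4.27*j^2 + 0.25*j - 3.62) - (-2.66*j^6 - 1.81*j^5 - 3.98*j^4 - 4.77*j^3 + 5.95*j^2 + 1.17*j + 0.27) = -1.73*j^6 + 7.22*j^5 + 4.96*j^4 + 13.02*j^3 - 1.68*j^2 - 0.92*j - 3.89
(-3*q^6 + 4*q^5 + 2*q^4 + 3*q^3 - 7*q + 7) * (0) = 0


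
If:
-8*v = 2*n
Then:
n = -4*v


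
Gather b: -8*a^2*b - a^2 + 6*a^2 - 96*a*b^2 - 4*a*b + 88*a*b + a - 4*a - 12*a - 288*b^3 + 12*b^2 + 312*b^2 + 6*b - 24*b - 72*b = 5*a^2 - 15*a - 288*b^3 + b^2*(324 - 96*a) + b*(-8*a^2 + 84*a - 90)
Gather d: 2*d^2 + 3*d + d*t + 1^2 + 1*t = 2*d^2 + d*(t + 3) + t + 1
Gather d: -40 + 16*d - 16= 16*d - 56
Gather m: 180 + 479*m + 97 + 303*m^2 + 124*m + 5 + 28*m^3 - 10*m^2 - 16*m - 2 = 28*m^3 + 293*m^2 + 587*m + 280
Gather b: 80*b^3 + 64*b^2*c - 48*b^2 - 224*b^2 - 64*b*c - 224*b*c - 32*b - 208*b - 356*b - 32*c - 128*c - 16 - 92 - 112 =80*b^3 + b^2*(64*c - 272) + b*(-288*c - 596) - 160*c - 220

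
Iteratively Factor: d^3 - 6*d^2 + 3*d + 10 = (d + 1)*(d^2 - 7*d + 10) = (d - 2)*(d + 1)*(d - 5)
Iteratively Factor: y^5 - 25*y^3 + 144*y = (y - 4)*(y^4 + 4*y^3 - 9*y^2 - 36*y) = (y - 4)*(y + 3)*(y^3 + y^2 - 12*y) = (y - 4)*(y + 3)*(y + 4)*(y^2 - 3*y) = (y - 4)*(y - 3)*(y + 3)*(y + 4)*(y)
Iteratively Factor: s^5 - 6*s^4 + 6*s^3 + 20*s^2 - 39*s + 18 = (s - 1)*(s^4 - 5*s^3 + s^2 + 21*s - 18) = (s - 1)^2*(s^3 - 4*s^2 - 3*s + 18) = (s - 3)*(s - 1)^2*(s^2 - s - 6) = (s - 3)^2*(s - 1)^2*(s + 2)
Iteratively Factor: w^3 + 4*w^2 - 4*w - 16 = (w + 4)*(w^2 - 4) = (w - 2)*(w + 4)*(w + 2)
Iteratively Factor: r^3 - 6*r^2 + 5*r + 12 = (r + 1)*(r^2 - 7*r + 12) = (r - 3)*(r + 1)*(r - 4)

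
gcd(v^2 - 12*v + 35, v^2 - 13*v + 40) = v - 5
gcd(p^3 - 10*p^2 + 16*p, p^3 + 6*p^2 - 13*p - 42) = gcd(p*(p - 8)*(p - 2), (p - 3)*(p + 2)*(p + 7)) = 1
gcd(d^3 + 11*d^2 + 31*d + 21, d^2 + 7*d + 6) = d + 1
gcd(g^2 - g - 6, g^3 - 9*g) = g - 3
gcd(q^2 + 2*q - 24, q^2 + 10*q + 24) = q + 6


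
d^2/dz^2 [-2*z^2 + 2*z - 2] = -4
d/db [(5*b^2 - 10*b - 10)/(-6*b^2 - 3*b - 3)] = 25*b*(-b - 2)/(3*(4*b^4 + 4*b^3 + 5*b^2 + 2*b + 1))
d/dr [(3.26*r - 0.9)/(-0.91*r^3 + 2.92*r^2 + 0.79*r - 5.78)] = (5.9332*r^3 - 11.9762*r^2 + 5.256*r - 18.1318)/(0.8281*r^6 - 5.3144*r^5 + 7.0886*r^4 + 15.1332*r^3 - 33.1311*r^2 - 9.1324*r + 33.4084)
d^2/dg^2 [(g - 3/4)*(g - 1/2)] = 2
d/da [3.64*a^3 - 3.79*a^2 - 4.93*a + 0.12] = 10.92*a^2 - 7.58*a - 4.93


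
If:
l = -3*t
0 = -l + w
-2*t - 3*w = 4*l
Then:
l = 0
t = 0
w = 0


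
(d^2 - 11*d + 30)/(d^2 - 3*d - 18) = (d - 5)/(d + 3)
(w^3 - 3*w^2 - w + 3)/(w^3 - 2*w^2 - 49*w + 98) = (w^3 - 3*w^2 - w + 3)/(w^3 - 2*w^2 - 49*w + 98)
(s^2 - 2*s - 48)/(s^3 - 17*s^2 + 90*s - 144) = (s + 6)/(s^2 - 9*s + 18)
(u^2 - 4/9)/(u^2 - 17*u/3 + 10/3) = (u + 2/3)/(u - 5)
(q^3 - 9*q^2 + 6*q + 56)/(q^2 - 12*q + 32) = (q^2 - 5*q - 14)/(q - 8)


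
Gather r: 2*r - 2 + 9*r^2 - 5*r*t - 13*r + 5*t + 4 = 9*r^2 + r*(-5*t - 11) + 5*t + 2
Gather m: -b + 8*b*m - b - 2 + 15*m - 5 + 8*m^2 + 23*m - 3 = -2*b + 8*m^2 + m*(8*b + 38) - 10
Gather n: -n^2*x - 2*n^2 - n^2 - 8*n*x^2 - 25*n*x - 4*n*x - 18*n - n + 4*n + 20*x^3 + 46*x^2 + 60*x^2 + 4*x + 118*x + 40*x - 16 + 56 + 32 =n^2*(-x - 3) + n*(-8*x^2 - 29*x - 15) + 20*x^3 + 106*x^2 + 162*x + 72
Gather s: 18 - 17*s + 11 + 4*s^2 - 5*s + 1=4*s^2 - 22*s + 30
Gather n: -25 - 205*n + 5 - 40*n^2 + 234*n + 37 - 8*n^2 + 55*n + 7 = -48*n^2 + 84*n + 24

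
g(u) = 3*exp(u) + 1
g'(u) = 3*exp(u)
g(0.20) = 4.66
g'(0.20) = 3.66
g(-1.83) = 1.48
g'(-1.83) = 0.48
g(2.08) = 25.01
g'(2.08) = 24.01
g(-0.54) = 2.75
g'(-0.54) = 1.75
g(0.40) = 5.48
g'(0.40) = 4.48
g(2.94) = 57.75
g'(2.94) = 56.75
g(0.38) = 5.39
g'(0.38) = 4.39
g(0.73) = 7.23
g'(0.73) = 6.23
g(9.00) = 24310.25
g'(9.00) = 24309.25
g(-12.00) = 1.00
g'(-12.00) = 0.00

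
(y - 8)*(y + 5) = y^2 - 3*y - 40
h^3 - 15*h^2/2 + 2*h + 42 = (h - 6)*(h - 7/2)*(h + 2)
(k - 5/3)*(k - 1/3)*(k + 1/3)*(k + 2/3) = k^4 - k^3 - 11*k^2/9 + k/9 + 10/81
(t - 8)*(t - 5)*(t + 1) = t^3 - 12*t^2 + 27*t + 40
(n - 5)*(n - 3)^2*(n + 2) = n^4 - 9*n^3 + 17*n^2 + 33*n - 90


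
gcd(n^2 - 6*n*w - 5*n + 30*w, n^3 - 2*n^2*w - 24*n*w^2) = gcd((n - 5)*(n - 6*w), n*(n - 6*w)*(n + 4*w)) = -n + 6*w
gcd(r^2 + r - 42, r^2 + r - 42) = r^2 + r - 42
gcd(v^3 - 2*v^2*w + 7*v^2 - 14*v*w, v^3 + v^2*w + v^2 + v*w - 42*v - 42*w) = v + 7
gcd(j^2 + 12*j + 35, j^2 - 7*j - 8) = 1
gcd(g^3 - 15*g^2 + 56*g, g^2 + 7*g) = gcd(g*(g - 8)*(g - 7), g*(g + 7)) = g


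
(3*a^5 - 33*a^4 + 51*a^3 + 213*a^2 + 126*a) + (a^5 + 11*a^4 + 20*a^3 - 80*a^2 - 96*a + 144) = 4*a^5 - 22*a^4 + 71*a^3 + 133*a^2 + 30*a + 144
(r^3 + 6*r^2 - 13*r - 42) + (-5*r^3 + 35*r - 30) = -4*r^3 + 6*r^2 + 22*r - 72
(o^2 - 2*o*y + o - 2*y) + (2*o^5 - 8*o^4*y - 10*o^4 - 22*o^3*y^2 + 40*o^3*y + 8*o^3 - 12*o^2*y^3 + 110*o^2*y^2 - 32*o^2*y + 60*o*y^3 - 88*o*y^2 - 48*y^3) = 2*o^5 - 8*o^4*y - 10*o^4 - 22*o^3*y^2 + 40*o^3*y + 8*o^3 - 12*o^2*y^3 + 110*o^2*y^2 - 32*o^2*y + o^2 + 60*o*y^3 - 88*o*y^2 - 2*o*y + o - 48*y^3 - 2*y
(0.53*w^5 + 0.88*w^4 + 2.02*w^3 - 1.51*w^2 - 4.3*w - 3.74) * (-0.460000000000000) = -0.2438*w^5 - 0.4048*w^4 - 0.9292*w^3 + 0.6946*w^2 + 1.978*w + 1.7204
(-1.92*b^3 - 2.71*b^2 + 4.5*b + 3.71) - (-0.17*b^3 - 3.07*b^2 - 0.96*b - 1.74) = -1.75*b^3 + 0.36*b^2 + 5.46*b + 5.45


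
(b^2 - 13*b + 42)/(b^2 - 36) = (b - 7)/(b + 6)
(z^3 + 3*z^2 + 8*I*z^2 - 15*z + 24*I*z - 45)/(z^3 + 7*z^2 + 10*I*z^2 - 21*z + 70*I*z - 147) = (z^2 + z*(3 + 5*I) + 15*I)/(z^2 + 7*z*(1 + I) + 49*I)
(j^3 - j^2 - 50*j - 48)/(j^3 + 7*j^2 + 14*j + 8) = (j^2 - 2*j - 48)/(j^2 + 6*j + 8)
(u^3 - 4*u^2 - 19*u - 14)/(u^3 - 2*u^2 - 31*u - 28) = (u + 2)/(u + 4)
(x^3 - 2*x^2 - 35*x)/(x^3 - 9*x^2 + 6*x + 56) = x*(x + 5)/(x^2 - 2*x - 8)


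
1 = 1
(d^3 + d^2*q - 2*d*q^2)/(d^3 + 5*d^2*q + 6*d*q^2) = (d - q)/(d + 3*q)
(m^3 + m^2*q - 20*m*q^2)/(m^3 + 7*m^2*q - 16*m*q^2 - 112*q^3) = m*(m + 5*q)/(m^2 + 11*m*q + 28*q^2)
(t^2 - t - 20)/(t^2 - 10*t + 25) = (t + 4)/(t - 5)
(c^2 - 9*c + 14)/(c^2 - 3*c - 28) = (c - 2)/(c + 4)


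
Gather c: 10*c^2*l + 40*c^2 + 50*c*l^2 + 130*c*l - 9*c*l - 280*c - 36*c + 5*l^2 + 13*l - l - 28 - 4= c^2*(10*l + 40) + c*(50*l^2 + 121*l - 316) + 5*l^2 + 12*l - 32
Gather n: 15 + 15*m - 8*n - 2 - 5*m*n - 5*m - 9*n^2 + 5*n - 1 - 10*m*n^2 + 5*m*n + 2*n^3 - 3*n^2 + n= 10*m + 2*n^3 + n^2*(-10*m - 12) - 2*n + 12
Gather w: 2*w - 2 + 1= 2*w - 1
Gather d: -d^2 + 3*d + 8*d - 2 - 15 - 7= -d^2 + 11*d - 24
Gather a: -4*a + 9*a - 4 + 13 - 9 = 5*a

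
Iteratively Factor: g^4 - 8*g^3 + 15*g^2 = (g)*(g^3 - 8*g^2 + 15*g) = g*(g - 5)*(g^2 - 3*g) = g^2*(g - 5)*(g - 3)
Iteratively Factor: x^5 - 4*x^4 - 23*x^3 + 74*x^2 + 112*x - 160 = (x + 2)*(x^4 - 6*x^3 - 11*x^2 + 96*x - 80) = (x + 2)*(x + 4)*(x^3 - 10*x^2 + 29*x - 20) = (x - 1)*(x + 2)*(x + 4)*(x^2 - 9*x + 20) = (x - 4)*(x - 1)*(x + 2)*(x + 4)*(x - 5)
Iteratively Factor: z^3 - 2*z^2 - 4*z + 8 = (z - 2)*(z^2 - 4) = (z - 2)*(z + 2)*(z - 2)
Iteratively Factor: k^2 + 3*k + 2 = (k + 1)*(k + 2)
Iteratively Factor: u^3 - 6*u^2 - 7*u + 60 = (u - 4)*(u^2 - 2*u - 15) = (u - 5)*(u - 4)*(u + 3)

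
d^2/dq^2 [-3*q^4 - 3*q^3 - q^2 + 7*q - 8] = -36*q^2 - 18*q - 2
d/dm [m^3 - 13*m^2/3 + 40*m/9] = 3*m^2 - 26*m/3 + 40/9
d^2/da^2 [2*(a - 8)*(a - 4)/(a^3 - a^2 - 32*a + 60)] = 4*(a^6 - 36*a^5 + 324*a^4 - 1104*a^3 + 1524*a^2 - 4848*a + 15248)/(a^9 - 3*a^8 - 93*a^7 + 371*a^6 + 2616*a^5 - 14412*a^4 - 10448*a^3 + 173520*a^2 - 345600*a + 216000)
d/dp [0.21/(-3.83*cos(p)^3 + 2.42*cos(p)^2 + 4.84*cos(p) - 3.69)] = (-2.4129*cos(p)^2 + 1.0164*cos(p) + 1.0164)*sin(p)/(3.83*cos(p)^3 - 2.42*cos(p)^2 - 4.84*cos(p) + 3.69)^2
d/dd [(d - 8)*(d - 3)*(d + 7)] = 3*d^2 - 8*d - 53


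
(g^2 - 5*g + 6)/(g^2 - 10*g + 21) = (g - 2)/(g - 7)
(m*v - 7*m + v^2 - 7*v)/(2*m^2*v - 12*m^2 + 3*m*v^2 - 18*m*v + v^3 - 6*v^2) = (v - 7)/(2*m*v - 12*m + v^2 - 6*v)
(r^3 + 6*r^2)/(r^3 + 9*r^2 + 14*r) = r*(r + 6)/(r^2 + 9*r + 14)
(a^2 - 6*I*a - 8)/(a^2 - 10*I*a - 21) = (-a^2 + 6*I*a + 8)/(-a^2 + 10*I*a + 21)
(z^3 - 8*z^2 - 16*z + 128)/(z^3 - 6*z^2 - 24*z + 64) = (z - 4)/(z - 2)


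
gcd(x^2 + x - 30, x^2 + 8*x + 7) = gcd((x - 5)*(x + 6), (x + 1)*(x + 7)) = 1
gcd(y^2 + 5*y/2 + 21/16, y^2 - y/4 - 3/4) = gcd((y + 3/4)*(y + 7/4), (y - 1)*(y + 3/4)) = y + 3/4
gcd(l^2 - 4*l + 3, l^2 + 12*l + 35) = 1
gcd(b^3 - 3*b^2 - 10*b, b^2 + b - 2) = b + 2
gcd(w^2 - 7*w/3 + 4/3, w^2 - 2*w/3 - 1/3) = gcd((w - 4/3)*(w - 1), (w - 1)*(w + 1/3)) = w - 1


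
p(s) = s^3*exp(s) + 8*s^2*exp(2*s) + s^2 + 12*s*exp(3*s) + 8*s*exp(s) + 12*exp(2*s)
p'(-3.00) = -6.51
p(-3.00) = 6.66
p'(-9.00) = -18.07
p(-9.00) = 80.90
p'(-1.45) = -1.60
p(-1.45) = 0.03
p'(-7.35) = -14.88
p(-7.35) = 53.73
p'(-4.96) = -10.46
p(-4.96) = 23.48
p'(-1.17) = -0.27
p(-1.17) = -0.24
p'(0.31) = 130.73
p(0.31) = 36.68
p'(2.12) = 60485.86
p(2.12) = 18264.23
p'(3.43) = 4246192.97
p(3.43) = 1314893.19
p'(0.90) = 1018.33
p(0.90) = 292.81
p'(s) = s^3*exp(s) + 16*s^2*exp(2*s) + 3*s^2*exp(s) + 36*s*exp(3*s) + 16*s*exp(2*s) + 8*s*exp(s) + 2*s + 12*exp(3*s) + 24*exp(2*s) + 8*exp(s)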